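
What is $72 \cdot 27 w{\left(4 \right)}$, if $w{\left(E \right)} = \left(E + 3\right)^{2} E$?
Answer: $381024$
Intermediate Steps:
$w{\left(E \right)} = E \left(3 + E\right)^{2}$ ($w{\left(E \right)} = \left(3 + E\right)^{2} E = E \left(3 + E\right)^{2}$)
$72 \cdot 27 w{\left(4 \right)} = 72 \cdot 27 \cdot 4 \left(3 + 4\right)^{2} = 1944 \cdot 4 \cdot 7^{2} = 1944 \cdot 4 \cdot 49 = 1944 \cdot 196 = 381024$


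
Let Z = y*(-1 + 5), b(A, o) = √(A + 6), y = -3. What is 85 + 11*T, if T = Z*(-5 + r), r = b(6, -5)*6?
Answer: 745 - 1584*√3 ≈ -1998.6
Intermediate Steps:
b(A, o) = √(6 + A)
Z = -12 (Z = -3*(-1 + 5) = -3*4 = -12)
r = 12*√3 (r = √(6 + 6)*6 = √12*6 = (2*√3)*6 = 12*√3 ≈ 20.785)
T = 60 - 144*√3 (T = -12*(-5 + 12*√3) = 60 - 144*√3 ≈ -189.42)
85 + 11*T = 85 + 11*(60 - 144*√3) = 85 + (660 - 1584*√3) = 745 - 1584*√3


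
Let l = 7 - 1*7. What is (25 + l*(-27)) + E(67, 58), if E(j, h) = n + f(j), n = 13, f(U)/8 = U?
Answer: 574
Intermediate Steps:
l = 0 (l = 7 - 7 = 0)
f(U) = 8*U
E(j, h) = 13 + 8*j
(25 + l*(-27)) + E(67, 58) = (25 + 0*(-27)) + (13 + 8*67) = (25 + 0) + (13 + 536) = 25 + 549 = 574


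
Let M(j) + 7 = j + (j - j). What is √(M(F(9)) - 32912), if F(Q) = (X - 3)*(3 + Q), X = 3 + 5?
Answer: 3*I*√3651 ≈ 181.27*I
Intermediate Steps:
X = 8
F(Q) = 15 + 5*Q (F(Q) = (8 - 3)*(3 + Q) = 5*(3 + Q) = 15 + 5*Q)
M(j) = -7 + j (M(j) = -7 + (j + (j - j)) = -7 + (j + 0) = -7 + j)
√(M(F(9)) - 32912) = √((-7 + (15 + 5*9)) - 32912) = √((-7 + (15 + 45)) - 32912) = √((-7 + 60) - 32912) = √(53 - 32912) = √(-32859) = 3*I*√3651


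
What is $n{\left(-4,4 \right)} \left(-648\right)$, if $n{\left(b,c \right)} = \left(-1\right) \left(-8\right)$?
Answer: $-5184$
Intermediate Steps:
$n{\left(b,c \right)} = 8$
$n{\left(-4,4 \right)} \left(-648\right) = 8 \left(-648\right) = -5184$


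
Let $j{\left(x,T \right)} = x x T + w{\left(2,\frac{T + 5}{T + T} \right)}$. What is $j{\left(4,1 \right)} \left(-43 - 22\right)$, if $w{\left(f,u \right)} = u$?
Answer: $-1235$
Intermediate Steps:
$j{\left(x,T \right)} = T x^{2} + \frac{5 + T}{2 T}$ ($j{\left(x,T \right)} = x x T + \frac{T + 5}{T + T} = x^{2} T + \frac{5 + T}{2 T} = T x^{2} + \left(5 + T\right) \frac{1}{2 T} = T x^{2} + \frac{5 + T}{2 T}$)
$j{\left(4,1 \right)} \left(-43 - 22\right) = \left(\frac{1}{2} + \frac{5}{2 \cdot 1} + 1 \cdot 4^{2}\right) \left(-43 - 22\right) = \left(\frac{1}{2} + \frac{5}{2} \cdot 1 + 1 \cdot 16\right) \left(-65\right) = \left(\frac{1}{2} + \frac{5}{2} + 16\right) \left(-65\right) = 19 \left(-65\right) = -1235$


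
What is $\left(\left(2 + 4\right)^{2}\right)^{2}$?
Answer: $1296$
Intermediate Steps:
$\left(\left(2 + 4\right)^{2}\right)^{2} = \left(6^{2}\right)^{2} = 36^{2} = 1296$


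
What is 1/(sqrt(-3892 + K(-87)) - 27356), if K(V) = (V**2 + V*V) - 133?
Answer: -27356/748339623 - sqrt(11113)/748339623 ≈ -3.6696e-5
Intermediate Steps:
K(V) = -133 + 2*V**2 (K(V) = (V**2 + V**2) - 133 = 2*V**2 - 133 = -133 + 2*V**2)
1/(sqrt(-3892 + K(-87)) - 27356) = 1/(sqrt(-3892 + (-133 + 2*(-87)**2)) - 27356) = 1/(sqrt(-3892 + (-133 + 2*7569)) - 27356) = 1/(sqrt(-3892 + (-133 + 15138)) - 27356) = 1/(sqrt(-3892 + 15005) - 27356) = 1/(sqrt(11113) - 27356) = 1/(-27356 + sqrt(11113))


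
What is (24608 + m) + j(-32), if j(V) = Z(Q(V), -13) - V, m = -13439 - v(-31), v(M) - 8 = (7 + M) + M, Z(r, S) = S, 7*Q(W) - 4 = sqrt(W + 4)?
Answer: 11235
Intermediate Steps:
Q(W) = 4/7 + sqrt(4 + W)/7 (Q(W) = 4/7 + sqrt(W + 4)/7 = 4/7 + sqrt(4 + W)/7)
v(M) = 15 + 2*M (v(M) = 8 + ((7 + M) + M) = 8 + (7 + 2*M) = 15 + 2*M)
m = -13392 (m = -13439 - (15 + 2*(-31)) = -13439 - (15 - 62) = -13439 - 1*(-47) = -13439 + 47 = -13392)
j(V) = -13 - V
(24608 + m) + j(-32) = (24608 - 13392) + (-13 - 1*(-32)) = 11216 + (-13 + 32) = 11216 + 19 = 11235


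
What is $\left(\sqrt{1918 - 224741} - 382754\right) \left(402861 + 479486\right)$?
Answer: $-337721843638 + 882347 i \sqrt{222823} \approx -3.3772 \cdot 10^{11} + 4.165 \cdot 10^{8} i$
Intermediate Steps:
$\left(\sqrt{1918 - 224741} - 382754\right) \left(402861 + 479486\right) = \left(\sqrt{-222823} - 382754\right) 882347 = \left(i \sqrt{222823} - 382754\right) 882347 = \left(-382754 + i \sqrt{222823}\right) 882347 = -337721843638 + 882347 i \sqrt{222823}$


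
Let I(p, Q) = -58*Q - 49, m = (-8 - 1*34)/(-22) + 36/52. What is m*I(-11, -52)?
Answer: 1103724/143 ≈ 7718.4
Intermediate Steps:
m = 372/143 (m = (-8 - 34)*(-1/22) + 36*(1/52) = -42*(-1/22) + 9/13 = 21/11 + 9/13 = 372/143 ≈ 2.6014)
I(p, Q) = -49 - 58*Q
m*I(-11, -52) = 372*(-49 - 58*(-52))/143 = 372*(-49 + 3016)/143 = (372/143)*2967 = 1103724/143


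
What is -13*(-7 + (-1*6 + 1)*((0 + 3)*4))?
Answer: 871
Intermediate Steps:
-13*(-7 + (-1*6 + 1)*((0 + 3)*4)) = -13*(-7 + (-6 + 1)*(3*4)) = -13*(-7 - 5*12) = -13*(-7 - 60) = -13*(-67) = 871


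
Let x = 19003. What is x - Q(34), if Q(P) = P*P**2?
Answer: -20301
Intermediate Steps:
Q(P) = P**3
x - Q(34) = 19003 - 1*34**3 = 19003 - 1*39304 = 19003 - 39304 = -20301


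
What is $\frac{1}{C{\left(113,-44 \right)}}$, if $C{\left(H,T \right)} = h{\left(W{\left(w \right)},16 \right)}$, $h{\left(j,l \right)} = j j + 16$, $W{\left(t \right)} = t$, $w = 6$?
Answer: $\frac{1}{52} \approx 0.019231$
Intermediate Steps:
$h{\left(j,l \right)} = 16 + j^{2}$ ($h{\left(j,l \right)} = j^{2} + 16 = 16 + j^{2}$)
$C{\left(H,T \right)} = 52$ ($C{\left(H,T \right)} = 16 + 6^{2} = 16 + 36 = 52$)
$\frac{1}{C{\left(113,-44 \right)}} = \frac{1}{52}$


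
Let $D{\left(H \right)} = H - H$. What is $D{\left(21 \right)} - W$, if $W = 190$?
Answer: $-190$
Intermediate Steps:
$D{\left(H \right)} = 0$
$D{\left(21 \right)} - W = 0 - 190 = -190$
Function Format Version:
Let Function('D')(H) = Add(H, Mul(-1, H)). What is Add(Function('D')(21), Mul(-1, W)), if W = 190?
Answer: -190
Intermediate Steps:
Function('D')(H) = 0
Add(Function('D')(21), Mul(-1, W)) = Add(0, Mul(-1, 190)) = Add(0, -190) = -190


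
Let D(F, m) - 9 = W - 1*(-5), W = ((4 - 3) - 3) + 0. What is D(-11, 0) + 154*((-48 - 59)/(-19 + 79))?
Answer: -7879/30 ≈ -262.63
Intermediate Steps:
W = -2 (W = (1 - 3) + 0 = -2 + 0 = -2)
D(F, m) = 12 (D(F, m) = 9 + (-2 - 1*(-5)) = 9 + (-2 + 5) = 9 + 3 = 12)
D(-11, 0) + 154*((-48 - 59)/(-19 + 79)) = 12 + 154*((-48 - 59)/(-19 + 79)) = 12 + 154*(-107/60) = 12 - 8239/30 = -7879/30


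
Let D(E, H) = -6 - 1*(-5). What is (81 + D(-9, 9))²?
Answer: 6400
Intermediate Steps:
D(E, H) = -1 (D(E, H) = -6 + 5 = -1)
(81 + D(-9, 9))² = (81 - 1)² = 80² = 6400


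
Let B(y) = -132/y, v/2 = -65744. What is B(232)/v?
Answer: 33/7626304 ≈ 4.3271e-6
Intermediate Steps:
v = -131488 (v = 2*(-65744) = -131488)
B(232)/v = -132/232/(-131488) = -132*1/232*(-1/131488) = -33/58*(-1/131488) = 33/7626304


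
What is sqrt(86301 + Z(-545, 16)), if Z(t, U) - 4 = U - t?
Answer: 13*sqrt(514) ≈ 294.73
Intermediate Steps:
Z(t, U) = 4 + U - t (Z(t, U) = 4 + (U - t) = 4 + U - t)
sqrt(86301 + Z(-545, 16)) = sqrt(86301 + (4 + 16 - 1*(-545))) = sqrt(86301 + (4 + 16 + 545)) = sqrt(86301 + 565) = sqrt(86866) = 13*sqrt(514)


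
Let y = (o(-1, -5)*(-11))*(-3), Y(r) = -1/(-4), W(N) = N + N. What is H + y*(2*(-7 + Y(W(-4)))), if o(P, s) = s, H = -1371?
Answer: 1713/2 ≈ 856.50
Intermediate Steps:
W(N) = 2*N
Y(r) = 1/4 (Y(r) = -1*(-1/4) = 1/4)
y = -165 (y = -5*(-11)*(-3) = 55*(-3) = -165)
H + y*(2*(-7 + Y(W(-4)))) = -1371 - 330*(-7 + 1/4) = -1371 - 330*(-27)/4 = -1371 - 165*(-27/2) = -1371 + 4455/2 = 1713/2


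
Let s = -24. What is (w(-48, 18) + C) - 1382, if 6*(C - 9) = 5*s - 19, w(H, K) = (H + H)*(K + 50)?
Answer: -47545/6 ≈ -7924.2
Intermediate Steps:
w(H, K) = 2*H*(50 + K) (w(H, K) = (2*H)*(50 + K) = 2*H*(50 + K))
C = -85/6 (C = 9 + (5*(-24) - 19)/6 = 9 + (-120 - 19)/6 = 9 + (1/6)*(-139) = 9 - 139/6 = -85/6 ≈ -14.167)
(w(-48, 18) + C) - 1382 = (2*(-48)*(50 + 18) - 85/6) - 1382 = (2*(-48)*68 - 85/6) - 1382 = (-6528 - 85/6) - 1382 = -39253/6 - 1382 = -47545/6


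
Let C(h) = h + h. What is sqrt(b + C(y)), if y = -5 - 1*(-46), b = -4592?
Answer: I*sqrt(4510) ≈ 67.156*I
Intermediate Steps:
y = 41 (y = -5 + 46 = 41)
C(h) = 2*h
sqrt(b + C(y)) = sqrt(-4592 + 2*41) = sqrt(-4592 + 82) = sqrt(-4510) = I*sqrt(4510)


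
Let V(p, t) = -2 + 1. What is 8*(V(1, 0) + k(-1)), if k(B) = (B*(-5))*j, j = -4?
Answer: -168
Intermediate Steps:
V(p, t) = -1
k(B) = 20*B (k(B) = (B*(-5))*(-4) = -5*B*(-4) = 20*B)
8*(V(1, 0) + k(-1)) = 8*(-1 + 20*(-1)) = 8*(-1 - 20) = 8*(-21) = -168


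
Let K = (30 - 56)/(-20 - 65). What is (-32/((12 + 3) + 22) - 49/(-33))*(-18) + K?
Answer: -375488/34595 ≈ -10.854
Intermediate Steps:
K = 26/85 (K = -26/(-85) = -26*(-1/85) = 26/85 ≈ 0.30588)
(-32/((12 + 3) + 22) - 49/(-33))*(-18) + K = (-32/((12 + 3) + 22) - 49/(-33))*(-18) + 26/85 = (-32/(15 + 22) - 49*(-1/33))*(-18) + 26/85 = (-32/37 + 49/33)*(-18) + 26/85 = (757/1221)*(-18) + 26/85 = -4542/407 + 26/85 = -375488/34595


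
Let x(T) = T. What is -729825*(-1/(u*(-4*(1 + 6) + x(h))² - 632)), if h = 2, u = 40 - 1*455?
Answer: -243275/93724 ≈ -2.5957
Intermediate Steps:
u = -415 (u = 40 - 455 = -415)
-729825*(-1/(u*(-4*(1 + 6) + x(h))² - 632)) = -729825*(-1/(-415*(-4*(1 + 6) + 2)² - 632)) = -729825*(-1/(-415*(-4*7 + 2)² - 632)) = -729825*(-1/(-415*(-28 + 2)² - 632)) = -729825*(-1/(-415*(-26)² - 632)) = -729825*(-1/(-415*676 - 632)) = -729825*(-1/(-280540 - 632)) = -729825/((-1*(-281172))) = -729825/281172 = -729825*1/281172 = -243275/93724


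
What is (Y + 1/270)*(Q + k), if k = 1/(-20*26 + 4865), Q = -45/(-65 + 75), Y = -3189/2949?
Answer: 11184513781/2306412900 ≈ 4.8493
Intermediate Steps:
Y = -1063/983 (Y = -3189*1/2949 = -1063/983 ≈ -1.0814)
Q = -9/2 (Q = -45/10 = -45*⅒ = -9/2 ≈ -4.5000)
k = 1/4345 (k = 1/(-520 + 4865) = 1/4345 ≈ 0.00023015)
(Y + 1/270)*(Q + k) = (-1063/983 + 1/270)*(-9/2 + 1/4345) = (-1063/983 + 1/270)*(-39103/8690) = -286027/265410*(-39103/8690) = 11184513781/2306412900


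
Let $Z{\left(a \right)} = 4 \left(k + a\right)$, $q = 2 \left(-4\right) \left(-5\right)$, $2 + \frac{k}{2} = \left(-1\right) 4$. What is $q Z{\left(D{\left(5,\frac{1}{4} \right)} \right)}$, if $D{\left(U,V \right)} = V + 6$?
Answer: $-920$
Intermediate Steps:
$D{\left(U,V \right)} = 6 + V$
$k = -12$ ($k = -4 + 2 \left(\left(-1\right) 4\right) = -4 + 2 \left(-4\right) = -4 - 8 = -12$)
$q = 40$ ($q = \left(-8\right) \left(-5\right) = 40$)
$Z{\left(a \right)} = -48 + 4 a$ ($Z{\left(a \right)} = 4 \left(-12 + a\right) = -48 + 4 a$)
$q Z{\left(D{\left(5,\frac{1}{4} \right)} \right)} = 40 \left(-48 + 4 \left(6 + \frac{1}{4}\right)\right) = 40 \left(-48 + 4 \cdot \frac{25}{4}\right) = 40 \left(-48 + 25\right) = 40 \left(-23\right) = -920$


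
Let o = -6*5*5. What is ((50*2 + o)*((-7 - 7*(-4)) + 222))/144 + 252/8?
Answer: -423/8 ≈ -52.875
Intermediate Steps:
o = -150 (o = -30*5 = -150)
((50*2 + o)*((-7 - 7*(-4)) + 222))/144 + 252/8 = ((50*2 - 150)*((-7 - 7*(-4)) + 222))/144 + 252/8 = ((100 - 150)*((-7 + 28) + 222))*(1/144) + 252*(⅛) = -50*(21 + 222)*(1/144) + 63/2 = -50*243*(1/144) + 63/2 = -12150*1/144 + 63/2 = -675/8 + 63/2 = -423/8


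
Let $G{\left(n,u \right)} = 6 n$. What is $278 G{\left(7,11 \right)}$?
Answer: $11676$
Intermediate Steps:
$278 G{\left(7,11 \right)} = 278 \cdot 6 \cdot 7 = 278 \cdot 42 = 11676$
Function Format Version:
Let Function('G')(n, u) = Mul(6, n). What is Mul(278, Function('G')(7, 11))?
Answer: 11676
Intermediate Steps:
Mul(278, Function('G')(7, 11)) = Mul(278, Mul(6, 7)) = Mul(278, 42) = 11676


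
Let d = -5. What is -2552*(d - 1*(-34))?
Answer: -74008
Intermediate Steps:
-2552*(d - 1*(-34)) = -2552*(-5 - 1*(-34)) = -2552*(-5 + 34) = -2552*29 = -74008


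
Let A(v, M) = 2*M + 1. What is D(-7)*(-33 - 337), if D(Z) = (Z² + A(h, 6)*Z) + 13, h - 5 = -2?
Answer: 10730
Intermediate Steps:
h = 3 (h = 5 - 2 = 3)
A(v, M) = 1 + 2*M
D(Z) = 13 + Z² + 13*Z (D(Z) = (Z² + (1 + 2*6)*Z) + 13 = (Z² + (1 + 12)*Z) + 13 = (Z² + 13*Z) + 13 = 13 + Z² + 13*Z)
D(-7)*(-33 - 337) = (13 + (-7)² + 13*(-7))*(-33 - 337) = (13 + 49 - 91)*(-370) = -29*(-370) = 10730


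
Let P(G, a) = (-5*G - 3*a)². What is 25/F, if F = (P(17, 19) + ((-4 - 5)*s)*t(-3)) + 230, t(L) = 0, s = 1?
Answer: 25/20394 ≈ 0.0012259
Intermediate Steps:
F = 20394 (F = ((3*19 + 5*17)² + ((-4 - 5)*1)*0) + 230 = ((57 + 85)² - 9*1*0) + 230 = (142² - 9*0) + 230 = (20164 + 0) + 230 = 20164 + 230 = 20394)
25/F = 25/20394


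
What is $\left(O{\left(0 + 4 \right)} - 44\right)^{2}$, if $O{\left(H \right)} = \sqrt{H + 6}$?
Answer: $\left(44 - \sqrt{10}\right)^{2} \approx 1667.7$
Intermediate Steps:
$O{\left(H \right)} = \sqrt{6 + H}$
$\left(O{\left(0 + 4 \right)} - 44\right)^{2} = \left(\sqrt{6 + \left(0 + 4\right)} - 44\right)^{2} = \left(\sqrt{6 + 4} - 44\right)^{2} = \left(\sqrt{10} - 44\right)^{2} = \left(-44 + \sqrt{10}\right)^{2}$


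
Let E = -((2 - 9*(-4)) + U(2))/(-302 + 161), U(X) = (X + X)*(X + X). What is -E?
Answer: -18/47 ≈ -0.38298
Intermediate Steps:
U(X) = 4*X**2 (U(X) = (2*X)*(2*X) = 4*X**2)
E = 18/47 (E = -((2 - 9*(-4)) + 4*2**2)/(-302 + 161) = -((2 + 36) + 4*4)/(-141) = -(-1)*(38 + 16)/141 = -(-1)*54/141 = -1*(-18/47) = 18/47 ≈ 0.38298)
-E = -1*18/47 = -18/47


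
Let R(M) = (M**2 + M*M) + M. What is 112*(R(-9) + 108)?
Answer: 29232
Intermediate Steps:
R(M) = M + 2*M**2 (R(M) = (M**2 + M**2) + M = 2*M**2 + M = M + 2*M**2)
112*(R(-9) + 108) = 112*(-9*(1 + 2*(-9)) + 108) = 112*(-9*(1 - 18) + 108) = 112*(-9*(-17) + 108) = 112*(153 + 108) = 112*261 = 29232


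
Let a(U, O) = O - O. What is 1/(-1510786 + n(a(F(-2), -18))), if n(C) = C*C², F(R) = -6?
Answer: -1/1510786 ≈ -6.6191e-7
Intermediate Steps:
a(U, O) = 0
n(C) = C³
1/(-1510786 + n(a(F(-2), -18))) = 1/(-1510786 + 0³) = 1/(-1510786 + 0) = 1/(-1510786) = -1/1510786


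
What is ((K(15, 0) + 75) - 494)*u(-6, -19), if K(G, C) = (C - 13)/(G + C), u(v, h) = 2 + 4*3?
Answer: -88172/15 ≈ -5878.1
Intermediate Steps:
u(v, h) = 14 (u(v, h) = 2 + 12 = 14)
K(G, C) = (-13 + C)/(C + G)
((K(15, 0) + 75) - 494)*u(-6, -19) = (((-13 + 0)/(0 + 15) + 75) - 494)*14 = ((-13/15 + 75) - 494)*14 = (1112/15 - 494)*14 = -6298/15*14 = -88172/15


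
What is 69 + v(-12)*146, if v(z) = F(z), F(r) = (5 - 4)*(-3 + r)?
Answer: -2121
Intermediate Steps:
F(r) = -3 + r (F(r) = 1*(-3 + r) = -3 + r)
v(z) = -3 + z
69 + v(-12)*146 = 69 + (-3 - 12)*146 = 69 - 15*146 = 69 - 2190 = -2121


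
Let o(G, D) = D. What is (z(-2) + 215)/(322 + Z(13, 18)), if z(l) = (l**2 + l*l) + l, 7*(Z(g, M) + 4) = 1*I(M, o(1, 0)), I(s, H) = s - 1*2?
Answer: 1547/2242 ≈ 0.69001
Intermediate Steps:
I(s, H) = -2 + s (I(s, H) = s - 2 = -2 + s)
Z(g, M) = -30/7 + M/7 (Z(g, M) = -4 + (1*(-2 + M))/7 = -4 + (-2 + M)/7 = -4 + (-2/7 + M/7) = -30/7 + M/7)
z(l) = l + 2*l**2 (z(l) = (l**2 + l**2) + l = 2*l**2 + l = l + 2*l**2)
(z(-2) + 215)/(322 + Z(13, 18)) = (-2*(1 + 2*(-2)) + 215)/(322 + (-30/7 + (1/7)*18)) = (-2*(1 - 4) + 215)/(322 + (-30/7 + 18/7)) = (-2*(-3) + 215)/(322 - 12/7) = (6 + 215)/(2242/7) = 221*(7/2242) = 1547/2242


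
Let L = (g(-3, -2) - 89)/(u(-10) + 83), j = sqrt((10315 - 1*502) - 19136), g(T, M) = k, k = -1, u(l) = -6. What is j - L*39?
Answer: 3510/77 + I*sqrt(9323) ≈ 45.584 + 96.556*I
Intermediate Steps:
g(T, M) = -1
j = I*sqrt(9323) (j = sqrt((10315 - 502) - 19136) = sqrt(9813 - 19136) = sqrt(-9323) = I*sqrt(9323) ≈ 96.556*I)
L = -90/77 (L = (-1 - 89)/(-6 + 83) = -90/77 ≈ -1.1688)
j - L*39 = I*sqrt(9323) - (-90)*39/77 = I*sqrt(9323) - 1*(-3510/77) = I*sqrt(9323) + 3510/77 = 3510/77 + I*sqrt(9323)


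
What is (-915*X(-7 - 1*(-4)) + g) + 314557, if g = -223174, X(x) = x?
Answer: 94128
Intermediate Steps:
(-915*X(-7 - 1*(-4)) + g) + 314557 = (-915*(-7 - 1*(-4)) - 223174) + 314557 = (-915*(-7 + 4) - 223174) + 314557 = (-915*(-3) - 223174) + 314557 = (2745 - 223174) + 314557 = -220429 + 314557 = 94128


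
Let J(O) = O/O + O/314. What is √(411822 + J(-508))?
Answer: √10150985249/157 ≈ 641.73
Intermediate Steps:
J(O) = 1 + O/314 (J(O) = 1 + O*(1/314) = 1 + O/314)
√(411822 + J(-508)) = √(411822 + (1 + (1/314)*(-508))) = √(411822 + (1 - 254/157)) = √(411822 - 97/157) = √(64655957/157) = √10150985249/157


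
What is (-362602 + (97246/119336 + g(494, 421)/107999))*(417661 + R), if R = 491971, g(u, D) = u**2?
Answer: -531365638555118840112/1611021083 ≈ -3.2983e+11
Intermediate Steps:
(-362602 + (97246/119336 + g(494, 421)/107999))*(417661 + R) = (-362602 + (97246/119336 + 494**2/107999))*(417661 + 491971) = (-362602 + (97246*(1/119336) + 244036*(1/107999)))*909632 = (-362602 + (48623/59668 + 244036/107999))*909632 = (-362602 + 19812375425/6444084332)*909632 = -2336618054576439/6444084332*909632 = -531365638555118840112/1611021083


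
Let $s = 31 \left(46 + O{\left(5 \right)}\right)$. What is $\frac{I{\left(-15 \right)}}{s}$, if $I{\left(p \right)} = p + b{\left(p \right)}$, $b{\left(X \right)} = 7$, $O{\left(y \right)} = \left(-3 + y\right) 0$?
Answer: $- \frac{4}{713} \approx -0.0056101$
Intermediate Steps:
$O{\left(y \right)} = 0$
$I{\left(p \right)} = 7 + p$ ($I{\left(p \right)} = p + 7 = 7 + p$)
$s = 1426$ ($s = 31 \left(46 + 0\right) = 31 \cdot 46 = 1426$)
$\frac{I{\left(-15 \right)}}{s} = \frac{7 - 15}{1426} = \left(-8\right) \frac{1}{1426} = - \frac{4}{713}$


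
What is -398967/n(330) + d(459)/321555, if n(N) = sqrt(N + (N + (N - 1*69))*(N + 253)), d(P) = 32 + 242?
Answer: 274/321555 - 132989*sqrt(344883)/114961 ≈ -679.36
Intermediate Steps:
d(P) = 274
n(N) = sqrt(N + (-69 + 2*N)*(253 + N)) (n(N) = sqrt(N + (N + (N - 69))*(253 + N)) = sqrt(N + (N + (-69 + N))*(253 + N)) = sqrt(N + (-69 + 2*N)*(253 + N)))
-398967/n(330) + d(459)/321555 = -398967/sqrt(-17457 + 2*330**2 + 438*330) + 274/321555 = -398967/sqrt(-17457 + 2*108900 + 144540) + 274*(1/321555) = -398967/sqrt(-17457 + 217800 + 144540) + 274/321555 = -398967*sqrt(344883)/344883 + 274/321555 = -132989*sqrt(344883)/114961 + 274/321555 = 274/321555 - 132989*sqrt(344883)/114961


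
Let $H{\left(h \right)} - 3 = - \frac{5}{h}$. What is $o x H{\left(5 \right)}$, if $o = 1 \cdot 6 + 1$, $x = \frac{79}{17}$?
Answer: $\frac{1106}{17} \approx 65.059$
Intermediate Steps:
$H{\left(h \right)} = 3 - \frac{5}{h}$
$x = \frac{79}{17}$ ($x = 79 \cdot \frac{1}{17} = \frac{79}{17} \approx 4.6471$)
$o = 7$ ($o = 6 + 1 = 7$)
$o x H{\left(5 \right)} = 7 \frac{79 \left(3 - \frac{5}{5}\right)}{17} = 7 \frac{79 \left(3 - 1\right)}{17} = 7 \cdot \frac{79}{17} \cdot 2 = 7 \cdot \frac{158}{17} = \frac{1106}{17}$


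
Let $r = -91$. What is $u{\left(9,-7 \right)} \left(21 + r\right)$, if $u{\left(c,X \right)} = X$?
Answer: $490$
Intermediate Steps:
$u{\left(9,-7 \right)} \left(21 + r\right) = - 7 \left(21 - 91\right) = \left(-7\right) \left(-70\right) = 490$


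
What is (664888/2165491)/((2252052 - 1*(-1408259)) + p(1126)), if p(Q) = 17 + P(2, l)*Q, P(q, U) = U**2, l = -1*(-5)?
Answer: 332444/3993682956349 ≈ 8.3242e-8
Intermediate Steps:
l = 5
p(Q) = 17 + 25*Q (p(Q) = 17 + 5**2*Q = 17 + 25*Q)
(664888/2165491)/((2252052 - 1*(-1408259)) + p(1126)) = (664888/2165491)/((2252052 - 1*(-1408259)) + (17 + 25*1126)) = (664888*(1/2165491))/((2252052 + 1408259) + (17 + 28150)) = 664888/(2165491*(3660311 + 28167)) = (664888/2165491)/3688478 = (664888/2165491)*(1/3688478) = 332444/3993682956349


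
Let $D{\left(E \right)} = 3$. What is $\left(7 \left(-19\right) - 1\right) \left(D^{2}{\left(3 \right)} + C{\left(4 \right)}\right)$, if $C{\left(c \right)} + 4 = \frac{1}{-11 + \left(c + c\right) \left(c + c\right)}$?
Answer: $- \frac{35644}{53} \approx -672.53$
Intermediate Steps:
$C{\left(c \right)} = -4 + \frac{1}{-11 + 4 c^{2}}$ ($C{\left(c \right)} = -4 + \frac{1}{-11 + \left(c + c\right) \left(c + c\right)} = -4 + \frac{1}{-11 + 2 c 2 c} = -4 + \frac{1}{-11 + 4 c^{2}}$)
$\left(7 \left(-19\right) - 1\right) \left(D^{2}{\left(3 \right)} + C{\left(4 \right)}\right) = \left(7 \left(-19\right) - 1\right) \left(3^{2} + \frac{45 - 16 \cdot 4^{2}}{-11 + 4 \cdot 4^{2}}\right) = \left(-133 - 1\right) \left(9 + \frac{45 - 256}{-11 + 4 \cdot 16}\right) = - 134 \left(9 + \frac{45 - 256}{-11 + 64}\right) = - 134 \left(9 + \frac{1}{53} \left(-211\right)\right) = - 134 \left(9 - \frac{211}{53}\right) = \left(-134\right) \frac{266}{53} = - \frac{35644}{53}$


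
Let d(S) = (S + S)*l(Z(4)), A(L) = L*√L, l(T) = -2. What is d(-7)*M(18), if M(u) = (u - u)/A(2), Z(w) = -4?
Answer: 0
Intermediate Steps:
A(L) = L^(3/2)
d(S) = -4*S (d(S) = (S + S)*(-2) = (2*S)*(-2) = -4*S)
M(u) = 0 (M(u) = (u - u)/(2^(3/2)) = 0/((2*√2)) = 0*(√2/4) = 0)
d(-7)*M(18) = -4*(-7)*0 = 28*0 = 0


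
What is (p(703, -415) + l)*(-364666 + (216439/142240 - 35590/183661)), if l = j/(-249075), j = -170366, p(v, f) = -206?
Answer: 121793842841567619957631/1626705128727000 ≈ 7.4872e+7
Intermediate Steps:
l = 170366/249075 (l = -170366/(-249075) = -170366*(-1/249075) = 170366/249075 ≈ 0.68399)
(p(703, -415) + l)*(-364666 + (216439/142240 - 35590/183661)) = (-206 + 170366/249075)*(-364666 + (216439/142240 - 35590/183661)) = -51139084*(-364666 + (216439*(1/142240) - 35590*1/183661))/249075 = -51139084*(-364666 + (216439/142240 - 35590/183661))/249075 = -51139084*(-364666 + 34689081579/26123940640)/249075 = -51139084/249075*(-9526478248344661/26123940640) = 121793842841567619957631/1626705128727000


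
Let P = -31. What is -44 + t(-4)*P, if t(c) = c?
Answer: 80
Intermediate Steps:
-44 + t(-4)*P = -44 - 4*(-31) = -44 + 124 = 80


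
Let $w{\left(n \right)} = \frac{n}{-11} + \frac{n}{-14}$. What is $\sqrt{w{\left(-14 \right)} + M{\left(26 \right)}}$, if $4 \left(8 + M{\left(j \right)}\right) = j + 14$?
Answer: $\frac{\sqrt{517}}{11} \approx 2.0671$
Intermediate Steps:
$w{\left(n \right)} = - \frac{25 n}{154}$ ($w{\left(n \right)} = n \left(- \frac{1}{11}\right) + n \left(- \frac{1}{14}\right) = - \frac{n}{11} - \frac{n}{14} = - \frac{25 n}{154}$)
$M{\left(j \right)} = - \frac{9}{2} + \frac{j}{4}$ ($M{\left(j \right)} = -8 + \frac{j + 14}{4} = -8 + \frac{14 + j}{4} = -8 + \left(\frac{7}{2} + \frac{j}{4}\right) = - \frac{9}{2} + \frac{j}{4}$)
$\sqrt{w{\left(-14 \right)} + M{\left(26 \right)}} = \sqrt{\left(- \frac{25}{154}\right) \left(-14\right) + \left(- \frac{9}{2} + \frac{1}{4} \cdot 26\right)} = \sqrt{\frac{25}{11} + \left(- \frac{9}{2} + \frac{13}{2}\right)} = \sqrt{\frac{25}{11} + 2} = \sqrt{\frac{47}{11}} = \frac{\sqrt{517}}{11}$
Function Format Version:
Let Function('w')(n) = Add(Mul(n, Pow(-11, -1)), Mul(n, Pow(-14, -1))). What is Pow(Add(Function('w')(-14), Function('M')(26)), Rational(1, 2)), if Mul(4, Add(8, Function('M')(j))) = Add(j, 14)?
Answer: Mul(Rational(1, 11), Pow(517, Rational(1, 2))) ≈ 2.0671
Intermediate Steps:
Function('w')(n) = Mul(Rational(-25, 154), n) (Function('w')(n) = Add(Mul(n, Rational(-1, 11)), Mul(n, Rational(-1, 14))) = Add(Mul(Rational(-1, 11), n), Mul(Rational(-1, 14), n)) = Mul(Rational(-25, 154), n))
Function('M')(j) = Add(Rational(-9, 2), Mul(Rational(1, 4), j)) (Function('M')(j) = Add(-8, Mul(Rational(1, 4), Add(j, 14))) = Add(-8, Mul(Rational(1, 4), Add(14, j))) = Add(-8, Add(Rational(7, 2), Mul(Rational(1, 4), j))) = Add(Rational(-9, 2), Mul(Rational(1, 4), j)))
Pow(Add(Function('w')(-14), Function('M')(26)), Rational(1, 2)) = Pow(Add(Mul(Rational(-25, 154), -14), Add(Rational(-9, 2), Mul(Rational(1, 4), 26))), Rational(1, 2)) = Pow(Add(Rational(25, 11), Add(Rational(-9, 2), Rational(13, 2))), Rational(1, 2)) = Pow(Add(Rational(25, 11), 2), Rational(1, 2)) = Pow(Rational(47, 11), Rational(1, 2)) = Mul(Rational(1, 11), Pow(517, Rational(1, 2)))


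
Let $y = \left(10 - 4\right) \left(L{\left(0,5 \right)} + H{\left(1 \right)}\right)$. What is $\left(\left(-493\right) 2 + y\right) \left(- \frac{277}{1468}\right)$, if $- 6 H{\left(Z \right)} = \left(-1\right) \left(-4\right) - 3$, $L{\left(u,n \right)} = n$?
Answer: $\frac{265089}{1468} \approx 180.58$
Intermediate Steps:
$H{\left(Z \right)} = - \frac{1}{6}$ ($H{\left(Z \right)} = - \frac{\left(-1\right) \left(-4\right) - 3}{6} = - \frac{4 - 3}{6} = \left(- \frac{1}{6}\right) 1 = - \frac{1}{6}$)
$y = 29$ ($y = \left(10 - 4\right) \left(5 - \frac{1}{6}\right) = 6 \cdot \frac{29}{6} = 29$)
$\left(\left(-493\right) 2 + y\right) \left(- \frac{277}{1468}\right) = \left(\left(-493\right) 2 + 29\right) \left(- \frac{277}{1468}\right) = \left(-986 + 29\right) \left(\left(-277\right) \frac{1}{1468}\right) = \left(-957\right) \left(- \frac{277}{1468}\right) = \frac{265089}{1468}$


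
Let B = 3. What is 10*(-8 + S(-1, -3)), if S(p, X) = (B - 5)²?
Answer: -40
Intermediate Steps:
S(p, X) = 4 (S(p, X) = (3 - 5)² = (-2)² = 4)
10*(-8 + S(-1, -3)) = 10*(-8 + 4) = 10*(-4) = -40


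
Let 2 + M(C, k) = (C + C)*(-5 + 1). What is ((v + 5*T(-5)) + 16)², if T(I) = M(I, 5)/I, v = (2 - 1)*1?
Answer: 441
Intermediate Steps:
v = 1 (v = 1*1 = 1)
M(C, k) = -2 - 8*C (M(C, k) = -2 + (C + C)*(-5 + 1) = -2 + (2*C)*(-4) = -2 - 8*C)
T(I) = (-2 - 8*I)/I
((v + 5*T(-5)) + 16)² = ((1 + 5*(-8 - 2/(-5))) + 16)² = ((1 + 5*(-8 - 2*(-⅕))) + 16)² = ((1 + 5*(-8 + ⅖)) + 16)² = ((1 + 5*(-38/5)) + 16)² = ((1 - 38) + 16)² = (-37 + 16)² = (-21)² = 441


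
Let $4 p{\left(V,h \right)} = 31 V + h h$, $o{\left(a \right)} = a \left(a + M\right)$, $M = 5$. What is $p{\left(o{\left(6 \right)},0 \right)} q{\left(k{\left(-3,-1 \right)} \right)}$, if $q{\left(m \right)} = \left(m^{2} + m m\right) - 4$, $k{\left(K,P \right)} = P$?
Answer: $-1023$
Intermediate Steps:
$o{\left(a \right)} = a \left(5 + a\right)$ ($o{\left(a \right)} = a \left(a + 5\right) = a \left(5 + a\right)$)
$p{\left(V,h \right)} = \frac{h^{2}}{4} + \frac{31 V}{4}$ ($p{\left(V,h \right)} = \frac{31 V + h h}{4} = \frac{31 V + h^{2}}{4} = \frac{h^{2} + 31 V}{4} = \frac{h^{2}}{4} + \frac{31 V}{4}$)
$q{\left(m \right)} = -4 + 2 m^{2}$ ($q{\left(m \right)} = \left(m^{2} + m^{2}\right) - 4 = 2 m^{2} - 4 = -4 + 2 m^{2}$)
$p{\left(o{\left(6 \right)},0 \right)} q{\left(k{\left(-3,-1 \right)} \right)} = \left(\frac{0^{2}}{4} + \frac{31 \cdot 6 \left(5 + 6\right)}{4}\right) \left(-4 + 2 \left(-1\right)^{2}\right) = \left(\frac{1}{4} \cdot 0 + \frac{31 \cdot 6 \cdot 11}{4}\right) \left(-4 + 2 \cdot 1\right) = \left(0 + \frac{31}{4} \cdot 66\right) \left(-4 + 2\right) = \left(0 + \frac{1023}{2}\right) \left(-2\right) = \frac{1023}{2} \left(-2\right) = -1023$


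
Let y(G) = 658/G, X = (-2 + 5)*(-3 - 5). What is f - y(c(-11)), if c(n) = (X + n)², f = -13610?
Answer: -2381844/175 ≈ -13611.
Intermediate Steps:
X = -24 (X = 3*(-8) = -24)
c(n) = (-24 + n)²
f - y(c(-11)) = -13610 - 658/((-24 - 11)²) = -13610 - 658/((-35)²) = -13610 - 658/1225 = -13610 - 1*94/175 = -13610 - 94/175 = -2381844/175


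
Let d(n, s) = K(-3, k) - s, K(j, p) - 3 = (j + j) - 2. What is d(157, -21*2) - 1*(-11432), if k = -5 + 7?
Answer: 11469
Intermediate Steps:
k = 2
K(j, p) = 1 + 2*j (K(j, p) = 3 + ((j + j) - 2) = 3 + (2*j - 2) = 3 + (-2 + 2*j) = 1 + 2*j)
d(n, s) = -5 - s (d(n, s) = (1 + 2*(-3)) - s = (1 - 6) - s = -5 - s)
d(157, -21*2) - 1*(-11432) = (-5 - (-21)*2) - 1*(-11432) = (-5 - 1*(-42)) + 11432 = (-5 + 42) + 11432 = 37 + 11432 = 11469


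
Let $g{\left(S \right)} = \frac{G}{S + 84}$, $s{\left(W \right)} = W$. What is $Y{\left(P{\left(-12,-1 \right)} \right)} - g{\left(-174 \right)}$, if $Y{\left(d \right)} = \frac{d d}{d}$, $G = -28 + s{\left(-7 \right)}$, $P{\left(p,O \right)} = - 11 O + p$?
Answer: $- \frac{25}{18} \approx -1.3889$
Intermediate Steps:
$P{\left(p,O \right)} = p - 11 O$
$G = -35$ ($G = -28 - 7 = -35$)
$Y{\left(d \right)} = d$ ($Y{\left(d \right)} = \frac{d^{2}}{d} = d$)
$g{\left(S \right)} = - \frac{35}{84 + S}$ ($g{\left(S \right)} = - \frac{35}{S + 84} = - \frac{35}{84 + S}$)
$Y{\left(P{\left(-12,-1 \right)} \right)} - g{\left(-174 \right)} = \left(-12 - -11\right) - - \frac{35}{84 - 174} = \left(-12 + 11\right) - - \frac{35}{-90} = -1 - \left(-35\right) \left(- \frac{1}{90}\right) = -1 - \frac{7}{18} = - \frac{25}{18}$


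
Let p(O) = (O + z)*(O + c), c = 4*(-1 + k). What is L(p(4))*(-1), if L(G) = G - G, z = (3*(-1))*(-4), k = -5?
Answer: 0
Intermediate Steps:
z = 12 (z = -3*(-4) = 12)
c = -24 (c = 4*(-1 - 5) = 4*(-6) = -24)
p(O) = (-24 + O)*(12 + O) (p(O) = (O + 12)*(O - 24) = (12 + O)*(-24 + O) = (-24 + O)*(12 + O))
L(G) = 0
L(p(4))*(-1) = 0*(-1) = 0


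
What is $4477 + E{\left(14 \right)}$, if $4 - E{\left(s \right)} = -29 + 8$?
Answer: $4502$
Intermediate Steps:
$E{\left(s \right)} = 25$ ($E{\left(s \right)} = 4 - \left(-29 + 8\right) = 4 - -21 = 4 + 21 = 25$)
$4477 + E{\left(14 \right)} = 4477 + 25 = 4502$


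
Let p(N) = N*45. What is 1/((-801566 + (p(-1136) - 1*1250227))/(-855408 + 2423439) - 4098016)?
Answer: -522677/2141939409803 ≈ -2.4402e-7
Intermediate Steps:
p(N) = 45*N
1/((-801566 + (p(-1136) - 1*1250227))/(-855408 + 2423439) - 4098016) = 1/((-801566 + (45*(-1136) - 1*1250227))/(-855408 + 2423439) - 4098016) = 1/((-801566 + (-51120 - 1250227))/1568031 - 4098016) = 1/((-801566 - 1301347)*(1/1568031) - 4098016) = 1/(-2102913*1/1568031 - 4098016) = 1/(-700971/522677 - 4098016) = 1/(-2141939409803/522677) = -522677/2141939409803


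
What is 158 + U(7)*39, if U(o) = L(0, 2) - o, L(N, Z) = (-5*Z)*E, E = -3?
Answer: 1055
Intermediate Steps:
L(N, Z) = 15*Z (L(N, Z) = -5*Z*(-3) = 15*Z)
U(o) = 30 - o (U(o) = 15*2 - o = 30 - o)
158 + U(7)*39 = 158 + (30 - 1*7)*39 = 158 + (30 - 7)*39 = 158 + 23*39 = 158 + 897 = 1055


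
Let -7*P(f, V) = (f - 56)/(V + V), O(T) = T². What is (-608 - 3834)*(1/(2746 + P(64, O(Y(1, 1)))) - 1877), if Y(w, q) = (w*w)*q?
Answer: 80116309559/9609 ≈ 8.3376e+6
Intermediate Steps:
Y(w, q) = q*w² (Y(w, q) = w²*q = q*w²)
P(f, V) = -(-56 + f)/(14*V) (P(f, V) = -(f - 56)/(7*(V + V)) = -(-56 + f)/(7*(2*V)) = -(-56 + f)*1/(2*V)/7 = -(-56 + f)/(14*V))
(-608 - 3834)*(1/(2746 + P(64, O(Y(1, 1)))) - 1877) = (-608 - 3834)*(1/(2746 + (56 - 1*64)/(14*((1*1²)²))) - 1877) = -4442*(1/(2746 + (56 - 64)/(14*((1*1)²))) - 1877) = -4442*(1/(2746 + (1/14)*(-8)/1²) - 1877) = -4442*(1/(2746 + (1/14)*(-8)/1) - 1877) = -4442*(1/(2746 + (1/14)*1*(-8)) - 1877) = -4442*(1/(2746 - 4/7) - 1877) = -4442*(1/(19218/7) - 1877) = -4442*(7/19218 - 1877) = -4442*(-36072179/19218) = 80116309559/9609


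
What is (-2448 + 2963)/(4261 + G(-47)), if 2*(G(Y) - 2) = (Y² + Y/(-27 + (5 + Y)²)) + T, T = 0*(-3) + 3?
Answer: 1789110/18651859 ≈ 0.095921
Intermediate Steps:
T = 3 (T = 0 + 3 = 3)
G(Y) = 7/2 + Y²/2 + Y/(2*(-27 + (5 + Y)²)) (G(Y) = 2 + ((Y² + Y/(-27 + (5 + Y)²)) + 3)/2 = 2 + (3 + Y² + Y/(-27 + (5 + Y)²))/2 = 2 + (3/2 + Y²/2 + Y/(2*(-27 + (5 + Y)²))) = 7/2 + Y²/2 + Y/(2*(-27 + (5 + Y)²)))
(-2448 + 2963)/(4261 + G(-47)) = (-2448 + 2963)/(4261 + (-14 + (-47)⁴ + 5*(-47)² + 10*(-47)³ + 71*(-47))/(2*(-2 + (-47)² + 10*(-47)))) = 515/(4261 + (-14 + 4879681 + 5*2209 + 10*(-103823) - 3337)/(2*(-2 + 2209 - 470))) = 515/(4261 + (½)*(-14 + 4879681 + 11045 - 1038230 - 3337)/1737) = 515/(4261 + (½)*(1/1737)*3849145) = 515/(4261 + 3849145/3474) = 515/(18651859/3474) = 515*(3474/18651859) = 1789110/18651859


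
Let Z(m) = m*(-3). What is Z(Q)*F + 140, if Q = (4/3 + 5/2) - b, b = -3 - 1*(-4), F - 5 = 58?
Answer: -791/2 ≈ -395.50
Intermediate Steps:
F = 63 (F = 5 + 58 = 63)
b = 1 (b = -3 + 4 = 1)
Q = 17/6 (Q = (4/3 + 5/2) - 1*1 = (4*(1/3) + 5*(1/2)) - 1 = (4/3 + 5/2) - 1 = 23/6 - 1 = 17/6 ≈ 2.8333)
Z(m) = -3*m
Z(Q)*F + 140 = -3*17/6*63 + 140 = -17/2*63 + 140 = -1071/2 + 140 = -791/2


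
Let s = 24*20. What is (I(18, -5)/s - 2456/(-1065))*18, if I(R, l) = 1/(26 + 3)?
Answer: 6837717/164720 ≈ 41.511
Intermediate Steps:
I(R, l) = 1/29
s = 480
(I(18, -5)/s - 2456/(-1065))*18 = ((1/29)/480 - 2456/(-1065))*18 = ((1/29)*(1/480) - 2456*(-1/1065))*18 = (1/13920 + 2456/1065)*18 = (2279239/988320)*18 = 6837717/164720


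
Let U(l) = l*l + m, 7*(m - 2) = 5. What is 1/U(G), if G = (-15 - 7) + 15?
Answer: 7/362 ≈ 0.019337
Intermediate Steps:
m = 19/7 (m = 2 + (⅐)*5 = 2 + 5/7 = 19/7 ≈ 2.7143)
G = -7 (G = -22 + 15 = -7)
U(l) = 19/7 + l² (U(l) = l*l + 19/7 = l² + 19/7 = 19/7 + l²)
1/U(G) = 1/(19/7 + (-7)²) = 1/(19/7 + 49) = 1/(362/7) = 7/362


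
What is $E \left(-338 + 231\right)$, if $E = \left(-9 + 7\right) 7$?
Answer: $1498$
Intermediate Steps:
$E = -14$ ($E = \left(-2\right) 7 = -14$)
$E \left(-338 + 231\right) = - 14 \left(-338 + 231\right) = \left(-14\right) \left(-107\right) = 1498$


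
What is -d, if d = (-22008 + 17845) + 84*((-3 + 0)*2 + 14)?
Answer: 3491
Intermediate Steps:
d = -3491 (d = -4163 + 84*(-3*2 + 14) = -4163 + 84*(-6 + 14) = -4163 + 84*8 = -4163 + 672 = -3491)
-d = -1*(-3491) = 3491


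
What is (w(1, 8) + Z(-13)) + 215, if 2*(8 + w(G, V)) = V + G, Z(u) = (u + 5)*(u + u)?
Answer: 839/2 ≈ 419.50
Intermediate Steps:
Z(u) = 2*u*(5 + u) (Z(u) = (5 + u)*(2*u) = 2*u*(5 + u))
w(G, V) = -8 + G/2 + V/2 (w(G, V) = -8 + (V + G)/2 = -8 + (G + V)/2 = -8 + (G/2 + V/2) = -8 + G/2 + V/2)
(w(1, 8) + Z(-13)) + 215 = ((-8 + (1/2)*1 + (1/2)*8) + 2*(-13)*(5 - 13)) + 215 = ((-8 + 1/2 + 4) + 2*(-13)*(-8)) + 215 = (-7/2 + 208) + 215 = 409/2 + 215 = 839/2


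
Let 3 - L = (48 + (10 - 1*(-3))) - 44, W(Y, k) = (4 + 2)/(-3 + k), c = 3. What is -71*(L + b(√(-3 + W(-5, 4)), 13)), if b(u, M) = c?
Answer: 781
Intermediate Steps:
W(Y, k) = 6/(-3 + k)
b(u, M) = 3
L = -14 (L = 3 - ((48 + (10 - 1*(-3))) - 44) = 3 - ((48 + (10 + 3)) - 44) = 3 - ((48 + 13) - 44) = 3 - (61 - 44) = 3 - 1*17 = 3 - 17 = -14)
-71*(L + b(√(-3 + W(-5, 4)), 13)) = -71*(-14 + 3) = -71*(-11) = 781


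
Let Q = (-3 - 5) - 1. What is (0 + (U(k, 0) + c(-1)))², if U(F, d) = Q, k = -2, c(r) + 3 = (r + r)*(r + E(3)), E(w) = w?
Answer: 256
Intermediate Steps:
Q = -9 (Q = -8 - 1 = -9)
c(r) = -3 + 2*r*(3 + r) (c(r) = -3 + (r + r)*(r + 3) = -3 + (2*r)*(3 + r) = -3 + 2*r*(3 + r))
U(F, d) = -9
(0 + (U(k, 0) + c(-1)))² = (0 + (-9 + (-3 + 2*(-1)² + 6*(-1))))² = (0 + (-9 + (-3 + 2*1 - 6)))² = (0 + (-9 + (-3 + 2 - 6)))² = (0 + (-9 - 7))² = (0 - 16)² = (-16)² = 256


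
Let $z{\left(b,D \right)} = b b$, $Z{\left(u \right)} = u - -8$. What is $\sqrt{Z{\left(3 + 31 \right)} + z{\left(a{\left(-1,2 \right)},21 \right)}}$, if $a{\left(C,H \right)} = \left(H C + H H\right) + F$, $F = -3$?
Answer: $\sqrt{43} \approx 6.5574$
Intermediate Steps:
$a{\left(C,H \right)} = -3 + H^{2} + C H$ ($a{\left(C,H \right)} = \left(H C + H H\right) - 3 = \left(C H + H^{2}\right) - 3 = \left(H^{2} + C H\right) - 3 = -3 + H^{2} + C H$)
$Z{\left(u \right)} = 8 + u$ ($Z{\left(u \right)} = u + 8 = 8 + u$)
$z{\left(b,D \right)} = b^{2}$
$\sqrt{Z{\left(3 + 31 \right)} + z{\left(a{\left(-1,2 \right)},21 \right)}} = \sqrt{\left(8 + \left(3 + 31\right)\right) + \left(-3 + 2^{2} - 2\right)^{2}} = \sqrt{\left(8 + 34\right) + \left(-3 + 4 - 2\right)^{2}} = \sqrt{42 + \left(-1\right)^{2}} = \sqrt{42 + 1} = \sqrt{43}$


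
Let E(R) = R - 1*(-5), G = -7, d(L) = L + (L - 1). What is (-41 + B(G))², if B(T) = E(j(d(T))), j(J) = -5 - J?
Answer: 676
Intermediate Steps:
d(L) = -1 + 2*L (d(L) = L + (-1 + L) = -1 + 2*L)
E(R) = 5 + R (E(R) = R + 5 = 5 + R)
B(T) = 1 - 2*T (B(T) = 5 + (-5 - (-1 + 2*T)) = 5 + (-5 + (1 - 2*T)) = 5 + (-4 - 2*T) = 1 - 2*T)
(-41 + B(G))² = (-41 + (1 - 2*(-7)))² = (-41 + (1 + 14))² = (-41 + 15)² = (-26)² = 676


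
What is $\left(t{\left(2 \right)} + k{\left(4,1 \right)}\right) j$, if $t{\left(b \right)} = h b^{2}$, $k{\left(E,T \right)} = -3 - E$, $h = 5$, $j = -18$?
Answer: $-234$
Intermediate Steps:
$t{\left(b \right)} = 5 b^{2}$
$\left(t{\left(2 \right)} + k{\left(4,1 \right)}\right) j = \left(5 \cdot 2^{2} - 7\right) \left(-18\right) = \left(5 \cdot 4 - 7\right) \left(-18\right) = \left(20 - 7\right) \left(-18\right) = 13 \left(-18\right) = -234$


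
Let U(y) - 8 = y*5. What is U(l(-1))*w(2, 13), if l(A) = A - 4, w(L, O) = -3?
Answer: 51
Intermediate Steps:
l(A) = -4 + A
U(y) = 8 + 5*y (U(y) = 8 + y*5 = 8 + 5*y)
U(l(-1))*w(2, 13) = (8 + 5*(-4 - 1))*(-3) = (8 + 5*(-5))*(-3) = (8 - 25)*(-3) = -17*(-3) = 51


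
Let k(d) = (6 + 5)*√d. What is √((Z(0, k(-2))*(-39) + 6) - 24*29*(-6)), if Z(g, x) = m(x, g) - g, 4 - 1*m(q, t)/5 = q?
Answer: √(3402 + 2145*I*√2) ≈ 63.087 + 24.042*I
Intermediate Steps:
k(d) = 11*√d
m(q, t) = 20 - 5*q
Z(g, x) = 20 - g - 5*x (Z(g, x) = (20 - 5*x) - g = 20 - g - 5*x)
√((Z(0, k(-2))*(-39) + 6) - 24*29*(-6)) = √(((20 - 1*0 - 55*√(-2))*(-39) + 6) - 24*29*(-6)) = √(((20 + 0 - 55*I*√2)*(-39) + 6) - 696*(-6)) = √(((20 + 0 - 55*I*√2)*(-39) + 6) + 4176) = √(((20 - 55*I*√2)*(-39) + 6) + 4176) = √(((-780 + 2145*I*√2) + 6) + 4176) = √((-774 + 2145*I*√2) + 4176) = √(3402 + 2145*I*√2)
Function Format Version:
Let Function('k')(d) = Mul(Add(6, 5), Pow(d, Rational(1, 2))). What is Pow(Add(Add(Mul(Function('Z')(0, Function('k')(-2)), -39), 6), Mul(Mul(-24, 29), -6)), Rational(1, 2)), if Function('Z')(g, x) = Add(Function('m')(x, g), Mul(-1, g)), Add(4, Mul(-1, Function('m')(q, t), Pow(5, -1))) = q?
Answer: Pow(Add(3402, Mul(2145, I, Pow(2, Rational(1, 2)))), Rational(1, 2)) ≈ Add(63.087, Mul(24.042, I))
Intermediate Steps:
Function('k')(d) = Mul(11, Pow(d, Rational(1, 2)))
Function('m')(q, t) = Add(20, Mul(-5, q))
Function('Z')(g, x) = Add(20, Mul(-1, g), Mul(-5, x)) (Function('Z')(g, x) = Add(Add(20, Mul(-5, x)), Mul(-1, g)) = Add(20, Mul(-1, g), Mul(-5, x)))
Pow(Add(Add(Mul(Function('Z')(0, Function('k')(-2)), -39), 6), Mul(Mul(-24, 29), -6)), Rational(1, 2)) = Pow(Add(Add(Mul(Add(20, Mul(-1, 0), Mul(-5, Mul(11, Pow(-2, Rational(1, 2))))), -39), 6), Mul(Mul(-24, 29), -6)), Rational(1, 2)) = Pow(Add(Add(Mul(Add(20, 0, Mul(-5, Mul(11, Mul(I, Pow(2, Rational(1, 2)))))), -39), 6), Mul(-696, -6)), Rational(1, 2)) = Pow(Add(Add(Mul(Add(20, 0, Mul(-5, Mul(11, I, Pow(2, Rational(1, 2))))), -39), 6), 4176), Rational(1, 2)) = Pow(Add(Add(Mul(Add(20, 0, Mul(-55, I, Pow(2, Rational(1, 2)))), -39), 6), 4176), Rational(1, 2)) = Pow(Add(Add(Mul(Add(20, Mul(-55, I, Pow(2, Rational(1, 2)))), -39), 6), 4176), Rational(1, 2)) = Pow(Add(Add(Add(-780, Mul(2145, I, Pow(2, Rational(1, 2)))), 6), 4176), Rational(1, 2)) = Pow(Add(Add(-774, Mul(2145, I, Pow(2, Rational(1, 2)))), 4176), Rational(1, 2)) = Pow(Add(3402, Mul(2145, I, Pow(2, Rational(1, 2)))), Rational(1, 2))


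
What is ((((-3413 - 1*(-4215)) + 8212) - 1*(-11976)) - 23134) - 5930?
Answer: -8074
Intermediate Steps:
((((-3413 - 1*(-4215)) + 8212) - 1*(-11976)) - 23134) - 5930 = ((((-3413 + 4215) + 8212) + 11976) - 23134) - 5930 = (((802 + 8212) + 11976) - 23134) - 5930 = ((9014 + 11976) - 23134) - 5930 = (20990 - 23134) - 5930 = -2144 - 5930 = -8074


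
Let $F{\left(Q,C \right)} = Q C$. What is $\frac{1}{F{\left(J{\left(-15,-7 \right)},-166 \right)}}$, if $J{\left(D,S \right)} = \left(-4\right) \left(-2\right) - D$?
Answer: $- \frac{1}{3818} \approx -0.00026192$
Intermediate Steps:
$J{\left(D,S \right)} = 8 - D$
$F{\left(Q,C \right)} = C Q$
$\frac{1}{F{\left(J{\left(-15,-7 \right)},-166 \right)}} = \frac{1}{\left(-166\right) \left(8 - -15\right)} = \frac{1}{\left(-166\right) \left(8 + 15\right)} = \frac{1}{\left(-166\right) 23} = \frac{1}{-3818} = - \frac{1}{3818}$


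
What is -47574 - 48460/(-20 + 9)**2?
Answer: -5804914/121 ≈ -47975.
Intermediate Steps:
-47574 - 48460/(-20 + 9)**2 = -47574 - 48460/((-11)**2) = -47574 - 48460/121 = -5804914/121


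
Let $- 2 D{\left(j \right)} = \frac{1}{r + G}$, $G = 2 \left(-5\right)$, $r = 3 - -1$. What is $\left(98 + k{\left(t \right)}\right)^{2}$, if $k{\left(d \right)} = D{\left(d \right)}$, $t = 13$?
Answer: $\frac{1385329}{144} \approx 9620.3$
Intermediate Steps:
$r = 4$ ($r = 3 + 1 = 4$)
$G = -10$
$D{\left(j \right)} = \frac{1}{12}$ ($D{\left(j \right)} = - \frac{1}{2 \left(4 - 10\right)} = - \frac{1}{2 \left(-6\right)} = \left(- \frac{1}{2}\right) \left(- \frac{1}{6}\right) = \frac{1}{12}$)
$k{\left(d \right)} = \frac{1}{12}$
$\left(98 + k{\left(t \right)}\right)^{2} = \left(98 + \frac{1}{12}\right)^{2} = \left(\frac{1177}{12}\right)^{2} = \frac{1385329}{144}$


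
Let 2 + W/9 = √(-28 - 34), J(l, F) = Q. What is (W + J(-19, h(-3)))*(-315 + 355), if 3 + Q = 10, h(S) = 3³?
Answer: -440 + 360*I*√62 ≈ -440.0 + 2834.6*I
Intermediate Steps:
h(S) = 27
Q = 7 (Q = -3 + 10 = 7)
J(l, F) = 7
W = -18 + 9*I*√62 (W = -18 + 9*√(-28 - 34) = -18 + 9*√(-62) = -18 + 9*(I*√62) = -18 + 9*I*√62 ≈ -18.0 + 70.866*I)
(W + J(-19, h(-3)))*(-315 + 355) = ((-18 + 9*I*√62) + 7)*(-315 + 355) = (-11 + 9*I*√62)*40 = -440 + 360*I*√62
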